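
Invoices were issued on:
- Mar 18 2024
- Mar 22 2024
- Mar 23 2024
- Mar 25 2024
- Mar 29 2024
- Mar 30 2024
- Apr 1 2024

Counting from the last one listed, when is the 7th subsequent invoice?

Apr 19 2024

Every event lands on a Monday or Friday or Saturday (gaps cycle 4, 1, 2, 4, 1, 2).
So the schedule is: every Monday, Friday and Saturday.
Next Friday: Apr 5 2024.
Next Saturday: Apr 6 2024.
Next Monday: Apr 8 2024.
Next Friday: Apr 12 2024.
The following Saturday is Apr 13 2024.
The following Monday is Apr 15 2024.
Next Friday: Apr 19 2024.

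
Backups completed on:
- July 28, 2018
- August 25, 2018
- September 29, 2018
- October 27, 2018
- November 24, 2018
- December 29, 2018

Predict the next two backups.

These are Saturdays with 28, 35, 28, 28, 35-day gaps.
Each is the final Saturday of its month — September 29, 2018 is past the 28th, so '4th Saturday' doesn't fit.
Last Saturday of January 2019: January 26, 2019.
February 2019 ends with Saturday February 23, 2019.

January 26, 2019; February 23, 2019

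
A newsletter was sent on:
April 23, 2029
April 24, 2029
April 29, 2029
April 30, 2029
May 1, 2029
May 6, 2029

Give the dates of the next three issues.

The gap pattern 1, 5, 1, 1, 5 repeats every 3 events.
These are the Mondays, Tuesdays and Sundays of each week.
The following Monday is May 7, 2029.
The following Tuesday is May 8, 2029.
Next Sunday: May 13, 2029.

May 7, 2029; May 8, 2029; May 13, 2029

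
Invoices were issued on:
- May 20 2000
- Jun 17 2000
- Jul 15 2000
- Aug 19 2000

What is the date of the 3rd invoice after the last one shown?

Gaps: 28, 28, 35 days — a mix of 28 and 35. Every date is a Saturday.
Each is the 3rd Saturday of its month.
3rd Saturday of September 2000: Sep 16 2000.
3rd Saturday of October 2000: Oct 21 2000.
3rd Saturday of November 2000: Nov 18 2000.

Nov 18 2000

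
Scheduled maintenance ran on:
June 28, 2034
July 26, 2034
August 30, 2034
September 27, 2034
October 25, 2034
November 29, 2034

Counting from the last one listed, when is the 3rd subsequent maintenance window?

All Wednesdays; the gaps (28, 35, 28, 28, 35) vary with month length.
This is the last Wednesday of each month.
December 2034 ends with Wednesday December 27, 2034.
January 2035 ends with Wednesday January 31, 2035.
February 2035 ends with Wednesday February 28, 2035.

February 28, 2035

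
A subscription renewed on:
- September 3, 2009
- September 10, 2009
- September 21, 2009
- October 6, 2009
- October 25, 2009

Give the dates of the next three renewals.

November 17, 2009; December 14, 2009; January 14, 2010

The spacing grows by 4 each time: 7, 11, 15, 19 days.
Next gap: 23 days. October 25, 2009 + 23 days = November 17, 2009.
Next gap: 27 days. November 17, 2009 + 27 days = December 14, 2009.
Next gap: 31 days. December 14, 2009 + 31 days = January 14, 2010.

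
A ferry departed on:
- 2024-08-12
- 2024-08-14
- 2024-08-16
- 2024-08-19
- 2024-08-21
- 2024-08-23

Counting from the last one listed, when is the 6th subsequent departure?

Gaps: 2, 2, 3, 2, 2 days — not constant, but cyclic with period 3.
The events fall on every Monday, Wednesday and Friday.
Next Monday: 2024-08-26.
Next Wednesday: 2024-08-28.
Next Friday: 2024-08-30.
Next Monday: 2024-09-02.
Next Wednesday: 2024-09-04.
The following Friday is 2024-09-06.

2024-09-06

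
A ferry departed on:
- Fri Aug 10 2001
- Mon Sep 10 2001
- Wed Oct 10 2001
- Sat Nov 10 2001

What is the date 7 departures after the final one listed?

Mon Jun 10 2002

Gaps: 31, 30, 31 days — not constant. Every event is on the 10th of the month.
Pattern: the 10th of each month.
Next: December 2001 → Mon Dec 10 2001.
January 2002: Thu Jan 10 2002.
Next: February 2002 → Sun Feb 10 2002.
March 2002: Sun Mar 10 2002.
Next: April 2002 → Wed Apr 10 2002.
May 2002: Fri May 10 2002.
Next: June 2002 → Mon Jun 10 2002.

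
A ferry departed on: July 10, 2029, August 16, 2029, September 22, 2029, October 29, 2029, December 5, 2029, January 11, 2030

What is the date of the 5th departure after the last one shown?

Gaps between consecutive events: 37, 37, 37, 37, 37 days — a constant 37-day interval.
January 11, 2030 + 37 days = February 17, 2030.
February 17, 2030 + 37 days = March 26, 2030.
March 26, 2030 + 37 days = May 2, 2030.
May 2, 2030 + 37 days = June 8, 2030.
June 8, 2030 + 37 days = July 15, 2030.

July 15, 2030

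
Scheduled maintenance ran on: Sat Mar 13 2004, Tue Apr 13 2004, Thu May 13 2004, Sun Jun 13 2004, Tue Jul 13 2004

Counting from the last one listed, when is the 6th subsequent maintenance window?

Gaps: 31, 30, 31, 30 days — not constant. Every event is on the 13th of the month.
Pattern: the 13th of each month.
August 2004: Fri Aug 13 2004.
Next: September 2004 → Mon Sep 13 2004.
Next: October 2004 → Wed Oct 13 2004.
November 2004: Sat Nov 13 2004.
December 2004: Mon Dec 13 2004.
January 2005: Thu Jan 13 2005.

Thu Jan 13 2005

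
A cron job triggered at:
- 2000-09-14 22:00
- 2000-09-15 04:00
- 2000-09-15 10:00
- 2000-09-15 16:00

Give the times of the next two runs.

2000-09-15 22:00, 2000-09-16 04:00

The interval is a steady 6 hours (6, 6, 6).
2000-09-15 16:00 + 6 h = 2000-09-15 22:00.
2000-09-15 22:00 + 6 h = 2000-09-16 04:00.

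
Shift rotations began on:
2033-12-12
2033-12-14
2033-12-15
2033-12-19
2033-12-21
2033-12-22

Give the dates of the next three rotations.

The gap pattern 2, 1, 4, 2, 1 repeats every 3 events.
These are the Mondays, Wednesdays and Thursdays of each week.
The following Monday is 2033-12-26.
Next Wednesday: 2033-12-28.
The following Thursday is 2033-12-29.

2033-12-26, 2033-12-28, 2033-12-29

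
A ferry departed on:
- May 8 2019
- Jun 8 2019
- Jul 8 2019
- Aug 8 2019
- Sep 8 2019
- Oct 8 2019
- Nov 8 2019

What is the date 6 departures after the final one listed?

Each date is the 8th; the gaps (31, 30, 31, 31, 30, 31) track the month lengths.
The rule is the 8th of each month.
Next: December 2019 → Dec 8 2019.
Next: January 2020 → Jan 8 2020.
February 2020: Feb 8 2020.
March 2020: Mar 8 2020.
Next: April 2020 → Apr 8 2020.
Next: May 2020 → May 8 2020.

May 8 2020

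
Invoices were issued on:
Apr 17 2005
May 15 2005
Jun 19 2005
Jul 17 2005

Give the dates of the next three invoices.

These are Sundays at 28- or 35-day spacing (28, 35, 28).
The pattern: 3rd Sunday of the month.
3rd Sunday of August 2005: Aug 21 2005.
3rd Sunday of September 2005: Sep 18 2005.
October 2005 — 3rd Sunday is Oct 16 2005.

Aug 21 2005, Sep 18 2005, Oct 16 2005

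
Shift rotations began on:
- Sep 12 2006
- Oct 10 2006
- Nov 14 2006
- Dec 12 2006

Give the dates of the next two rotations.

These are Tuesdays at 28- or 35-day spacing (28, 35, 28).
The pattern: 2nd Tuesday of the month.
January 2007 — 2nd Tuesday is Jan 9 2007.
2nd Tuesday of February 2007: Feb 13 2007.

Jan 9 2007, Feb 13 2007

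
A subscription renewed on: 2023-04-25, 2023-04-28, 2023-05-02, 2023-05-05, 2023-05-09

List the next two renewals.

2023-05-12, 2023-05-16

The gap pattern 3, 4, 3, 4 repeats every 2 events.
These are the Tuesdays and Fridays of each week.
The following Friday is 2023-05-12.
The following Tuesday is 2023-05-16.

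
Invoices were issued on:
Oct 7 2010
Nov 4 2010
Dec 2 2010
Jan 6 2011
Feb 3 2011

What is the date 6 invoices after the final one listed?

Gaps: 28, 28, 35, 28 days — a mix of 28 and 35. Every date is a Thursday.
Each is the 1st Thursday of its month.
1st Thursday of March 2011: Mar 3 2011.
1st Thursday of April 2011: Apr 7 2011.
1st Thursday of May 2011: May 5 2011.
June 2011 — 1st Thursday is Jun 2 2011.
July 2011 — 1st Thursday is Jul 7 2011.
1st Thursday of August 2011: Aug 4 2011.

Aug 4 2011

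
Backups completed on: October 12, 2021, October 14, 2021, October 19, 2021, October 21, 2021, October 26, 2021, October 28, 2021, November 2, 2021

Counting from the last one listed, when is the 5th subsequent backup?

November 18, 2021

The gap pattern 2, 5, 2, 5, 2, 5 repeats every 2 events.
These are the Tuesdays and Thursdays of each week.
The following Thursday is November 4, 2021.
Next Tuesday: November 9, 2021.
The following Thursday is November 11, 2021.
The following Tuesday is November 16, 2021.
The following Thursday is November 18, 2021.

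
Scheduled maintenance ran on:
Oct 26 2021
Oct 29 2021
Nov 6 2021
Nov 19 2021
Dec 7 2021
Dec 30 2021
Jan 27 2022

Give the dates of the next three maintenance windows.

Intervals are 3, 8, 13, 18, 23, 28 days — an arithmetic progression with common difference 5.
Next gap: 33 days. Jan 27 2022 + 33 days = Mar 1 2022.
Next gap: 38 days. Mar 1 2022 + 38 days = Apr 8 2022.
Next gap: 43 days. Apr 8 2022 + 43 days = May 21 2022.

Mar 1 2022, Apr 8 2022, May 21 2022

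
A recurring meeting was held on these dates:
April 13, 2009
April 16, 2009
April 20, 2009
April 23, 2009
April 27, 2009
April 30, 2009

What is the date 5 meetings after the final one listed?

Gaps: 3, 4, 3, 4, 3 days — not constant, but cyclic with period 2.
The events fall on every Monday and Thursday.
Next Monday: May 4, 2009.
The following Thursday is May 7, 2009.
The following Monday is May 11, 2009.
The following Thursday is May 14, 2009.
The following Monday is May 18, 2009.

May 18, 2009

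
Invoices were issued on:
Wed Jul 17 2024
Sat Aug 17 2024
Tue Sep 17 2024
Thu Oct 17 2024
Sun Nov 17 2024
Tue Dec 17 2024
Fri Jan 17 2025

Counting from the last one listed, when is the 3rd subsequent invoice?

Gaps: 31, 31, 30, 31, 30, 31 days — not constant. Every event is on the 17th of the month.
Pattern: the 17th of each month.
February 2025: Mon Feb 17 2025.
March 2025: Mon Mar 17 2025.
Next: April 2025 → Thu Apr 17 2025.

Thu Apr 17 2025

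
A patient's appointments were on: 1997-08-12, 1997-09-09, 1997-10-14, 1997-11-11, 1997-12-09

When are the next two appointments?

These are Tuesdays at 28- or 35-day spacing (28, 35, 28, 28).
The pattern: 2nd Tuesday of the month.
2nd Tuesday of January 1998: 1998-01-13.
February 1998 — 2nd Tuesday is 1998-02-10.

1998-01-13, 1998-02-10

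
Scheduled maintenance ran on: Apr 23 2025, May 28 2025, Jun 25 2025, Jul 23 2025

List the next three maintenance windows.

All dates are Wednesdays, 35, 28, 28 days apart.
Specifically, the 4th Wednesday of each month.
4th Wednesday of August 2025: Aug 27 2025.
September 2025 — 4th Wednesday is Sep 24 2025.
October 2025 — 4th Wednesday is Oct 22 2025.

Aug 27 2025, Sep 24 2025, Oct 22 2025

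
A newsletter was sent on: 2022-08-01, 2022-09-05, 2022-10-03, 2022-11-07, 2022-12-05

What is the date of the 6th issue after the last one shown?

Gaps: 35, 28, 35, 28 days — a mix of 28 and 35. Every date is a Monday.
Each is the 1st Monday of its month.
1st Monday of January 2023: 2023-01-02.
1st Monday of February 2023: 2023-02-06.
March 2023 — 1st Monday is 2023-03-06.
April 2023 — 1st Monday is 2023-04-03.
May 2023 — 1st Monday is 2023-05-01.
June 2023 — 1st Monday is 2023-06-05.

2023-06-05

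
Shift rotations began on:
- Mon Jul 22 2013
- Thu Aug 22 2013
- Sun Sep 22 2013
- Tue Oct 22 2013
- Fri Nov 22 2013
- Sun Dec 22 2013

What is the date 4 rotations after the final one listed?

Gaps: 31, 31, 30, 31, 30 days — not constant. Every event is on the 22nd of the month.
Pattern: the 22nd of each month.
January 2014: Wed Jan 22 2014.
Next: February 2014 → Sat Feb 22 2014.
Next: March 2014 → Sat Mar 22 2014.
Next: April 2014 → Tue Apr 22 2014.

Tue Apr 22 2014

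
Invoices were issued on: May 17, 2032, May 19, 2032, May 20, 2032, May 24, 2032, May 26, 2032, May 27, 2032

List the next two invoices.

Every event lands on a Monday or Wednesday or Thursday (gaps cycle 2, 1, 4, 2, 1).
So the schedule is: every Monday, Wednesday and Thursday.
The following Monday is May 31, 2032.
The following Wednesday is June 2, 2032.

May 31, 2032; June 2, 2032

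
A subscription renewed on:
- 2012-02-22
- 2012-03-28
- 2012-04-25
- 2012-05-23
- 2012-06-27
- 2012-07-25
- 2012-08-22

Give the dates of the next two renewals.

2012-09-26, 2012-10-24

Gaps: 35, 28, 28, 35, 28, 28 days — a mix of 28 and 35. Every date is a Wednesday.
Each is the 4th Wednesday of its month.
4th Wednesday of September 2012: 2012-09-26.
October 2012 — 4th Wednesday is 2012-10-24.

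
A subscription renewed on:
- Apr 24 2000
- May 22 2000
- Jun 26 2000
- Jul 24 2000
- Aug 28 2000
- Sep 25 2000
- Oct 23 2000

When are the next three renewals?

Nov 27 2000, Dec 25 2000, Jan 22 2001

All dates are Mondays, 28, 35, 28, 35, 28, 28 days apart.
Specifically, the 4th Monday of each month.
November 2000 — 4th Monday is Nov 27 2000.
4th Monday of December 2000: Dec 25 2000.
4th Monday of January 2001: Jan 22 2001.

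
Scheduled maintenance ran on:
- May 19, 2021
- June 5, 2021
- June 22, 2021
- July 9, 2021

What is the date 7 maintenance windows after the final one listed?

Gaps between consecutive events: 17, 17, 17 days — a constant 17-day interval.
July 9, 2021 + 17 days = July 26, 2021.
July 26, 2021 + 17 days = August 12, 2021.
August 12, 2021 + 17 days = August 29, 2021.
August 29, 2021 + 17 days = September 15, 2021.
September 15, 2021 + 17 days = October 2, 2021.
October 2, 2021 + 17 days = October 19, 2021.
October 19, 2021 + 17 days = November 5, 2021.

November 5, 2021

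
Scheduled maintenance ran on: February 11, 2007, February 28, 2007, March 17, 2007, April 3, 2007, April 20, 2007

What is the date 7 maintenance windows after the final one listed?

Every event comes 17 days after the last (17, 17, 17, 17).
April 20, 2007 + 17 days = May 7, 2007.
May 7, 2007 + 17 days = May 24, 2007.
May 24, 2007 + 17 days = June 10, 2007.
June 10, 2007 + 17 days = June 27, 2007.
June 27, 2007 + 17 days = July 14, 2007.
July 14, 2007 + 17 days = July 31, 2007.
July 31, 2007 + 17 days = August 17, 2007.

August 17, 2007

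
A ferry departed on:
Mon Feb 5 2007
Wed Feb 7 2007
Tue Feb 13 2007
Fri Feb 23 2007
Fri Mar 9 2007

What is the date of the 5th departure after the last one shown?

Tue Jul 17 2007

Gaps: 2, 6, 10, 14 days — each gap is 4 larger than the previous one.
Next gap: 18 days. Fri Mar 9 2007 + 18 days = Tue Mar 27 2007.
Next gap: 22 days. Tue Mar 27 2007 + 22 days = Wed Apr 18 2007.
Next gap: 26 days. Wed Apr 18 2007 + 26 days = Mon May 14 2007.
Next gap: 30 days. Mon May 14 2007 + 30 days = Wed Jun 13 2007.
Next gap: 34 days. Wed Jun 13 2007 + 34 days = Tue Jul 17 2007.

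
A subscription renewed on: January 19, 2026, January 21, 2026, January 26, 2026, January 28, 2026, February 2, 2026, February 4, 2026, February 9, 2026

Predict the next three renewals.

February 11, 2026; February 16, 2026; February 18, 2026

The gap pattern 2, 5, 2, 5, 2, 5 repeats every 2 events.
These are the Mondays and Wednesdays of each week.
Next Wednesday: February 11, 2026.
The following Monday is February 16, 2026.
Next Wednesday: February 18, 2026.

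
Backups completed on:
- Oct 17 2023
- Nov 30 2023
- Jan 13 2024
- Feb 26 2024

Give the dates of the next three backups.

Gaps between consecutive events: 44, 44, 44 days — a constant 44-day interval.
Feb 26 2024 + 44 days = Apr 10 2024.
Apr 10 2024 + 44 days = May 24 2024.
May 24 2024 + 44 days = Jul 7 2024.

Apr 10 2024, May 24 2024, Jul 7 2024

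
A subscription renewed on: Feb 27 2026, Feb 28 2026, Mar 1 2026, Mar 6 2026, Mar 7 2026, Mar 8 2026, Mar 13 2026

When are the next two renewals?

Every event lands on a Friday or Saturday or Sunday (gaps cycle 1, 1, 5, 1, 1, 5).
So the schedule is: every Friday, Saturday and Sunday.
Next Saturday: Mar 14 2026.
Next Sunday: Mar 15 2026.

Mar 14 2026, Mar 15 2026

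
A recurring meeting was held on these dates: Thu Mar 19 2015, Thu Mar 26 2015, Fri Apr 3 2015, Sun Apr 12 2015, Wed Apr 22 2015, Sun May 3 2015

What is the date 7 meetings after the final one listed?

Gaps: 7, 8, 9, 10, 11 days — each gap is 1 larger than the previous one.
Next gap: 12 days. Sun May 3 2015 + 12 days = Fri May 15 2015.
Next gap: 13 days. Fri May 15 2015 + 13 days = Thu May 28 2015.
Next gap: 14 days. Thu May 28 2015 + 14 days = Thu Jun 11 2015.
Next gap: 15 days. Thu Jun 11 2015 + 15 days = Fri Jun 26 2015.
Next gap: 16 days. Fri Jun 26 2015 + 16 days = Sun Jul 12 2015.
Next gap: 17 days. Sun Jul 12 2015 + 17 days = Wed Jul 29 2015.
Next gap: 18 days. Wed Jul 29 2015 + 18 days = Sun Aug 16 2015.

Sun Aug 16 2015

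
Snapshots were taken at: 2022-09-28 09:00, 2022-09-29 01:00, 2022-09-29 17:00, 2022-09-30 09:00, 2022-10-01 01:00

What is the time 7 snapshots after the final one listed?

The interval is a steady 16 hours (16, 16, 16, 16).
2022-10-01 01:00 + 16 h = 2022-10-01 17:00.
2022-10-01 17:00 + 16 h = 2022-10-02 09:00.
2022-10-02 09:00 + 16 h = 2022-10-03 01:00.
2022-10-03 01:00 + 16 h = 2022-10-03 17:00.
2022-10-03 17:00 + 16 h = 2022-10-04 09:00.
2022-10-04 09:00 + 16 h = 2022-10-05 01:00.
2022-10-05 01:00 + 16 h = 2022-10-05 17:00.

2022-10-05 17:00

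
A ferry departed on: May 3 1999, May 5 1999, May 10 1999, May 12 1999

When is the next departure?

May 17 1999

Gaps: 2, 5, 2 days — not constant, but cyclic with period 2.
The events fall on every Monday and Wednesday.
The following Monday is May 17 1999.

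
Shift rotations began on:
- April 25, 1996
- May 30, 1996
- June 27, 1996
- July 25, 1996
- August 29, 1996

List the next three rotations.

September 26, 1996; October 31, 1996; November 28, 1996

All Thursdays; the gaps (35, 28, 28, 35) vary with month length.
This is the last Thursday of each month.
Last Thursday of September 1996: September 26, 1996.
October 1996 ends with Thursday October 31, 1996.
November 1996 ends with Thursday November 28, 1996.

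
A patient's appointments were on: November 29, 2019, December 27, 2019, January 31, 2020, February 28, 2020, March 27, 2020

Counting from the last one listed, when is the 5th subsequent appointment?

August 28, 2020

All Fridays; the gaps (28, 35, 28, 28) vary with month length.
This is the last Friday of each month.
April 2020 ends with Friday April 24, 2020.
Last Friday of May 2020: May 29, 2020.
June 2020 ends with Friday June 26, 2020.
July 2020 ends with Friday July 31, 2020.
Last Friday of August 2020: August 28, 2020.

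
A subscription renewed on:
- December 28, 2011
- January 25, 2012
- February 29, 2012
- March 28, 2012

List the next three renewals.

April 25, 2012; May 30, 2012; June 27, 2012

These are Wednesdays with 28, 35, 28-day gaps.
Each is the final Wednesday of its month — February 29, 2012 is past the 28th, so '4th Wednesday' doesn't fit.
Last Wednesday of April 2012: April 25, 2012.
May 2012 ends with Wednesday May 30, 2012.
Last Wednesday of June 2012: June 27, 2012.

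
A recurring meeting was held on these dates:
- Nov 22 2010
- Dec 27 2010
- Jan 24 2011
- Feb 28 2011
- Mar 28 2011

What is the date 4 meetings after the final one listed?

Gaps: 35, 28, 35, 28 days — a mix of 28 and 35. Every date is a Monday.
Each is the 4th Monday of its month.
April 2011 — 4th Monday is Apr 25 2011.
May 2011 — 4th Monday is May 23 2011.
4th Monday of June 2011: Jun 27 2011.
July 2011 — 4th Monday is Jul 25 2011.

Jul 25 2011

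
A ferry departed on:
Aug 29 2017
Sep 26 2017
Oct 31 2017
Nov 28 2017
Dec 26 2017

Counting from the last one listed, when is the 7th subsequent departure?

Jul 31 2018

These are Tuesdays with 28, 35, 28, 28-day gaps.
Each is the final Tuesday of its month — Aug 29 2017 is past the 28th, so '4th Tuesday' doesn't fit.
Last Tuesday of January 2018: Jan 30 2018.
February 2018 ends with Tuesday Feb 27 2018.
Last Tuesday of March 2018: Mar 27 2018.
Last Tuesday of April 2018: Apr 24 2018.
Last Tuesday of May 2018: May 29 2018.
June 2018 ends with Tuesday Jun 26 2018.
Last Tuesday of July 2018: Jul 31 2018.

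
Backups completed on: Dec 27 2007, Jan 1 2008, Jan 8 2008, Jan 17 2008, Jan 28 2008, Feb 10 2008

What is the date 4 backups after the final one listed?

Intervals are 5, 7, 9, 11, 13 days — an arithmetic progression with common difference 2.
Next gap: 15 days. Feb 10 2008 + 15 days = Feb 25 2008.
Next gap: 17 days. Feb 25 2008 + 17 days = Mar 13 2008.
Next gap: 19 days. Mar 13 2008 + 19 days = Apr 1 2008.
Next gap: 21 days. Apr 1 2008 + 21 days = Apr 22 2008.

Apr 22 2008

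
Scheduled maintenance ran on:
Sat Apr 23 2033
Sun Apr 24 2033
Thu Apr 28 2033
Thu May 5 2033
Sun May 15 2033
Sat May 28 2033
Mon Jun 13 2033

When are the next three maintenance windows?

Intervals are 1, 4, 7, 10, 13, 16 days — an arithmetic progression with common difference 3.
Next gap: 19 days. Mon Jun 13 2033 + 19 days = Sat Jul 2 2033.
Next gap: 22 days. Sat Jul 2 2033 + 22 days = Sun Jul 24 2033.
Next gap: 25 days. Sun Jul 24 2033 + 25 days = Thu Aug 18 2033.

Sat Jul 2 2033, Sun Jul 24 2033, Thu Aug 18 2033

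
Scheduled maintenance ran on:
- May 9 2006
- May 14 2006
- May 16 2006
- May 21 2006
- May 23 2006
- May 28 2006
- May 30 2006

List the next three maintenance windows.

The gap pattern 5, 2, 5, 2, 5, 2 repeats every 2 events.
These are the Tuesdays and Sundays of each week.
The following Sunday is Jun 4 2006.
Next Tuesday: Jun 6 2006.
Next Sunday: Jun 11 2006.

Jun 4 2006, Jun 6 2006, Jun 11 2006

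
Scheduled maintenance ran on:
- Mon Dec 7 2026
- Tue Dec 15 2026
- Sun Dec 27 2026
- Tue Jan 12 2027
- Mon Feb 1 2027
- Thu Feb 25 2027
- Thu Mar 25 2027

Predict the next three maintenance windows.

Mon Apr 26 2027, Tue Jun 1 2027, Sun Jul 11 2027

The spacing grows by 4 each time: 8, 12, 16, 20, 24, 28 days.
Next gap: 32 days. Thu Mar 25 2027 + 32 days = Mon Apr 26 2027.
Next gap: 36 days. Mon Apr 26 2027 + 36 days = Tue Jun 1 2027.
Next gap: 40 days. Tue Jun 1 2027 + 40 days = Sun Jul 11 2027.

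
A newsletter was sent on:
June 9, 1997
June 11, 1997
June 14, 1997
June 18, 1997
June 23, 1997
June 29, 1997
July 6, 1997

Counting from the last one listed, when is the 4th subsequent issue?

The spacing grows by 1 each time: 2, 3, 4, 5, 6, 7 days.
Next gap: 8 days. July 6, 1997 + 8 days = July 14, 1997.
Next gap: 9 days. July 14, 1997 + 9 days = July 23, 1997.
Next gap: 10 days. July 23, 1997 + 10 days = August 2, 1997.
Next gap: 11 days. August 2, 1997 + 11 days = August 13, 1997.

August 13, 1997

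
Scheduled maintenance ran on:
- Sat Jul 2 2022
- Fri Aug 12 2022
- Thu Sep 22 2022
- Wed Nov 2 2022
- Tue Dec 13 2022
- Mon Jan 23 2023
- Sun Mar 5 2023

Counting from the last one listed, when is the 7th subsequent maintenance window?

Sun Dec 17 2023

The spacing is 41, 41, 41, 41, 41, 41 days — always 41 days.
Sun Mar 5 2023 + 41 days = Sat Apr 15 2023.
Sat Apr 15 2023 + 41 days = Fri May 26 2023.
Fri May 26 2023 + 41 days = Thu Jul 6 2023.
Thu Jul 6 2023 + 41 days = Wed Aug 16 2023.
Wed Aug 16 2023 + 41 days = Tue Sep 26 2023.
Tue Sep 26 2023 + 41 days = Mon Nov 6 2023.
Mon Nov 6 2023 + 41 days = Sun Dec 17 2023.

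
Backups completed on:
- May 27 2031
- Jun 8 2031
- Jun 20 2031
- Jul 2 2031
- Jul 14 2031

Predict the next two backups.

Gaps between consecutive events: 12, 12, 12, 12 days — a constant 12-day interval.
Jul 14 2031 + 12 days = Jul 26 2031.
Jul 26 2031 + 12 days = Aug 7 2031.

Jul 26 2031, Aug 7 2031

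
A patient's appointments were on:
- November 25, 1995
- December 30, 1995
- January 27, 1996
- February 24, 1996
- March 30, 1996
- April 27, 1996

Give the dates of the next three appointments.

May 25, 1996; June 29, 1996; July 27, 1996

These are Saturdays with 35, 28, 28, 35, 28-day gaps.
Each is the final Saturday of its month — December 30, 1995 is past the 28th, so '4th Saturday' doesn't fit.
Last Saturday of May 1996: May 25, 1996.
Last Saturday of June 1996: June 29, 1996.
Last Saturday of July 1996: July 27, 1996.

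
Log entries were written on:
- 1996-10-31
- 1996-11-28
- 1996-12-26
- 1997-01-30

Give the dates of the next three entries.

1997-02-27, 1997-03-27, 1997-04-24

These are Thursdays with 28, 28, 35-day gaps.
Each is the final Thursday of its month — 1996-10-31 is past the 28th, so '4th Thursday' doesn't fit.
February 1997 ends with Thursday 1997-02-27.
Last Thursday of March 1997: 1997-03-27.
Last Thursday of April 1997: 1997-04-24.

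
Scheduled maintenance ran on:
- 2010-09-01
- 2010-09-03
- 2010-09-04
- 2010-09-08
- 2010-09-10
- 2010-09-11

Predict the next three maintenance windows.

The gap pattern 2, 1, 4, 2, 1 repeats every 3 events.
These are the Wednesdays, Fridays and Saturdays of each week.
The following Wednesday is 2010-09-15.
The following Friday is 2010-09-17.
The following Saturday is 2010-09-18.

2010-09-15, 2010-09-17, 2010-09-18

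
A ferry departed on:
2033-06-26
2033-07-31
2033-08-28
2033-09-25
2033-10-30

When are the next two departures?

2033-11-27, 2033-12-25

These are Sundays with 35, 28, 28, 35-day gaps.
Each is the final Sunday of its month — 2033-07-31 is past the 28th, so '4th Sunday' doesn't fit.
Last Sunday of November 2033: 2033-11-27.
Last Sunday of December 2033: 2033-12-25.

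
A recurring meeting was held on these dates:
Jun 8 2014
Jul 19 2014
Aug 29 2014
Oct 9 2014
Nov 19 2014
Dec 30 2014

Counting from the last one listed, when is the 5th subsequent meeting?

Gaps between consecutive events: 41, 41, 41, 41, 41 days — a constant 41-day interval.
Dec 30 2014 + 41 days = Feb 9 2015.
Feb 9 2015 + 41 days = Mar 22 2015.
Mar 22 2015 + 41 days = May 2 2015.
May 2 2015 + 41 days = Jun 12 2015.
Jun 12 2015 + 41 days = Jul 23 2015.

Jul 23 2015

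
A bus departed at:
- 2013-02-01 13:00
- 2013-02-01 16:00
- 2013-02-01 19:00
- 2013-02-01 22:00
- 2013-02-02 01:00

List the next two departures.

2013-02-02 04:00, 2013-02-02 07:00

Gaps: 3, 3, 3, 3 hours — each event is 3 hours after the previous one.
2013-02-02 01:00 + 3 h = 2013-02-02 04:00.
2013-02-02 04:00 + 3 h = 2013-02-02 07:00.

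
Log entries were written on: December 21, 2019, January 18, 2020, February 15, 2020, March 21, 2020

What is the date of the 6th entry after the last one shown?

September 19, 2020

Gaps: 28, 28, 35 days — a mix of 28 and 35. Every date is a Saturday.
Each is the 3rd Saturday of its month.
April 2020 — 3rd Saturday is April 18, 2020.
3rd Saturday of May 2020: May 16, 2020.
3rd Saturday of June 2020: June 20, 2020.
3rd Saturday of July 2020: July 18, 2020.
August 2020 — 3rd Saturday is August 15, 2020.
3rd Saturday of September 2020: September 19, 2020.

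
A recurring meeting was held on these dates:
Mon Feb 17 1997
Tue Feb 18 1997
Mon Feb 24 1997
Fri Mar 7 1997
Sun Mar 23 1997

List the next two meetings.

Gaps: 1, 6, 11, 16 days — each gap is 5 larger than the previous one.
Next gap: 21 days. Sun Mar 23 1997 + 21 days = Sun Apr 13 1997.
Next gap: 26 days. Sun Apr 13 1997 + 26 days = Fri May 9 1997.

Sun Apr 13 1997, Fri May 9 1997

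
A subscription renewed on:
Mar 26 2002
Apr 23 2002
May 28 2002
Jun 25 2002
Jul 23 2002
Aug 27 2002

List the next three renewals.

These are Tuesdays at 28- or 35-day spacing (28, 35, 28, 28, 35).
The pattern: 4th Tuesday of the month.
4th Tuesday of September 2002: Sep 24 2002.
October 2002 — 4th Tuesday is Oct 22 2002.
4th Tuesday of November 2002: Nov 26 2002.

Sep 24 2002, Oct 22 2002, Nov 26 2002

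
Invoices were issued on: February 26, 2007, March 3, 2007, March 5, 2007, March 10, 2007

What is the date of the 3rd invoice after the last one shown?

March 19, 2007

Gaps: 5, 2, 5 days — not constant, but cyclic with period 2.
The events fall on every Monday and Saturday.
Next Monday: March 12, 2007.
Next Saturday: March 17, 2007.
The following Monday is March 19, 2007.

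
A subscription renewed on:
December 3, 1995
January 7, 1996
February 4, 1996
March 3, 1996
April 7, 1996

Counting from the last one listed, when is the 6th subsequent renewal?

October 6, 1996

These are Sundays at 28- or 35-day spacing (35, 28, 28, 35).
The pattern: 1st Sunday of the month.
May 1996 — 1st Sunday is May 5, 1996.
1st Sunday of June 1996: June 2, 1996.
July 1996 — 1st Sunday is July 7, 1996.
August 1996 — 1st Sunday is August 4, 1996.
1st Sunday of September 1996: September 1, 1996.
1st Sunday of October 1996: October 6, 1996.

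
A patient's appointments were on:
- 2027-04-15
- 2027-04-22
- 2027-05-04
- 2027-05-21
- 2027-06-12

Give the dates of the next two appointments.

2027-07-09, 2027-08-10

The spacing grows by 5 each time: 7, 12, 17, 22 days.
Next gap: 27 days. 2027-06-12 + 27 days = 2027-07-09.
Next gap: 32 days. 2027-07-09 + 32 days = 2027-08-10.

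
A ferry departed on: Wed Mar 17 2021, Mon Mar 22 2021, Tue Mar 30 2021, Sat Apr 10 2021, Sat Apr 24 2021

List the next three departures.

Tue May 11 2021, Mon May 31 2021, Wed Jun 23 2021

Intervals are 5, 8, 11, 14 days — an arithmetic progression with common difference 3.
Next gap: 17 days. Sat Apr 24 2021 + 17 days = Tue May 11 2021.
Next gap: 20 days. Tue May 11 2021 + 20 days = Mon May 31 2021.
Next gap: 23 days. Mon May 31 2021 + 23 days = Wed Jun 23 2021.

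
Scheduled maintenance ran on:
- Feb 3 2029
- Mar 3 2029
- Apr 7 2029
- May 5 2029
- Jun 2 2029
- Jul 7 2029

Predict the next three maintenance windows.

Aug 4 2029, Sep 1 2029, Oct 6 2029

All dates are Saturdays, 28, 35, 28, 28, 35 days apart.
Specifically, the 1st Saturday of each month.
August 2029 — 1st Saturday is Aug 4 2029.
1st Saturday of September 2029: Sep 1 2029.
October 2029 — 1st Saturday is Oct 6 2029.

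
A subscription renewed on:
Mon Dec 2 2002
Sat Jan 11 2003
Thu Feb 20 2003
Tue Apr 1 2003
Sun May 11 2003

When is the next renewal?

Fri Jun 20 2003

The spacing is 40, 40, 40, 40 days — always 40 days.
Sun May 11 2003 + 40 days = Fri Jun 20 2003.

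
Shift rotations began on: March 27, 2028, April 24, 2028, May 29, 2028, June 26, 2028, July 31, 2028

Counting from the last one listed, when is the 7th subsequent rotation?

All Mondays; the gaps (28, 35, 28, 35) vary with month length.
This is the last Monday of each month.
August 2028 ends with Monday August 28, 2028.
Last Monday of September 2028: September 25, 2028.
Last Monday of October 2028: October 30, 2028.
Last Monday of November 2028: November 27, 2028.
Last Monday of December 2028: December 25, 2028.
January 2029 ends with Monday January 29, 2029.
Last Monday of February 2029: February 26, 2029.

February 26, 2029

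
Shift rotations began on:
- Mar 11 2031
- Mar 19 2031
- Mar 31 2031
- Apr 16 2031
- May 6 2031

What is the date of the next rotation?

Gaps: 8, 12, 16, 20 days — each gap is 4 larger than the previous one.
Next gap: 24 days. May 6 2031 + 24 days = May 30 2031.

May 30 2031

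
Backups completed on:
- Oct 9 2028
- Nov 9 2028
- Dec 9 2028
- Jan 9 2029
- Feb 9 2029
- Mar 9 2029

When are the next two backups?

Apr 9 2029, May 9 2029

Each date is the 9th; the gaps (31, 30, 31, 31, 28) track the month lengths.
The rule is the 9th of each month.
Next: April 2029 → Apr 9 2029.
Next: May 2029 → May 9 2029.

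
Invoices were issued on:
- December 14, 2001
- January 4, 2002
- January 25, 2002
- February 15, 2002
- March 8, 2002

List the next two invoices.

The spacing is 21, 21, 21, 21 days — always 21 days.
March 8, 2002 + 21 days = March 29, 2002.
March 29, 2002 + 21 days = April 19, 2002.

March 29, 2002; April 19, 2002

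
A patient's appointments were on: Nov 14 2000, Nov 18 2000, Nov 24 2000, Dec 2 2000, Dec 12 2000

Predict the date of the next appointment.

Dec 24 2000

Intervals are 4, 6, 8, 10 days — an arithmetic progression with common difference 2.
Next gap: 12 days. Dec 12 2000 + 12 days = Dec 24 2000.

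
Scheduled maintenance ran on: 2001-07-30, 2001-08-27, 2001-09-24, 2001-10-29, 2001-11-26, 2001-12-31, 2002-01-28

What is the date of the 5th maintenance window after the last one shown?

2002-06-24

These are Mondays with 28, 28, 35, 28, 35, 28-day gaps.
Each is the final Monday of its month — 2001-07-30 is past the 28th, so '4th Monday' doesn't fit.
Last Monday of February 2002: 2002-02-25.
March 2002 ends with Monday 2002-03-25.
Last Monday of April 2002: 2002-04-29.
May 2002 ends with Monday 2002-05-27.
Last Monday of June 2002: 2002-06-24.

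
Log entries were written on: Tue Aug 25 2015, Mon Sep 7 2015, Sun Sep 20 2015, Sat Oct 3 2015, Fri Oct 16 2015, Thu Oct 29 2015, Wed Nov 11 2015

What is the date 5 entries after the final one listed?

Every event comes 13 days after the last (13, 13, 13, 13, 13, 13).
Wed Nov 11 2015 + 13 days = Tue Nov 24 2015.
Tue Nov 24 2015 + 13 days = Mon Dec 7 2015.
Mon Dec 7 2015 + 13 days = Sun Dec 20 2015.
Sun Dec 20 2015 + 13 days = Sat Jan 2 2016.
Sat Jan 2 2016 + 13 days = Fri Jan 15 2016.

Fri Jan 15 2016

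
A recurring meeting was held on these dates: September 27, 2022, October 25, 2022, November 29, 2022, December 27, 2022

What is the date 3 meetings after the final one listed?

All Tuesdays; the gaps (28, 35, 28) vary with month length.
This is the last Tuesday of each month.
Last Tuesday of January 2023: January 31, 2023.
Last Tuesday of February 2023: February 28, 2023.
March 2023 ends with Tuesday March 28, 2023.

March 28, 2023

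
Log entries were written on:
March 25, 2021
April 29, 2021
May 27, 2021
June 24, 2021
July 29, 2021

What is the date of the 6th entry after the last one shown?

January 27, 2022

All Thursdays; the gaps (35, 28, 28, 35) vary with month length.
This is the last Thursday of each month.
Last Thursday of August 2021: August 26, 2021.
September 2021 ends with Thursday September 30, 2021.
Last Thursday of October 2021: October 28, 2021.
Last Thursday of November 2021: November 25, 2021.
Last Thursday of December 2021: December 30, 2021.
Last Thursday of January 2022: January 27, 2022.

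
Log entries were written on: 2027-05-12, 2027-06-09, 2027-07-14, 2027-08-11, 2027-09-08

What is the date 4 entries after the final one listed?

These are Wednesdays at 28- or 35-day spacing (28, 35, 28, 28).
The pattern: 2nd Wednesday of the month.
October 2027 — 2nd Wednesday is 2027-10-13.
2nd Wednesday of November 2027: 2027-11-10.
December 2027 — 2nd Wednesday is 2027-12-08.
2nd Wednesday of January 2028: 2028-01-12.

2028-01-12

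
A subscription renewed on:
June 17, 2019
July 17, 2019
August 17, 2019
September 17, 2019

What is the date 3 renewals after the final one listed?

December 17, 2019

The day-of-month is always 17 (30, 31, 31 days between events).
So this recurs on the 17th of each month.
Next: October 2019 → October 17, 2019.
November 2019: November 17, 2019.
Next: December 2019 → December 17, 2019.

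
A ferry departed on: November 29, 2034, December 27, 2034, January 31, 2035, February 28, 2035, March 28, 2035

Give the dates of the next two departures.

Every date is a Wednesday; gaps 28, 35, 28, 28 days.
Each is the last Wednesday of its month (at least one falls on the 29th or later, ruling out '4th Wednesday').
April 2035 ends with Wednesday April 25, 2035.
Last Wednesday of May 2035: May 30, 2035.

April 25, 2035; May 30, 2035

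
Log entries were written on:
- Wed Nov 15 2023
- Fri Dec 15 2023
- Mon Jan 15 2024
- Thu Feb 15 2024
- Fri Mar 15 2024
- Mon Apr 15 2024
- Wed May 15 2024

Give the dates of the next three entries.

Sat Jun 15 2024, Mon Jul 15 2024, Thu Aug 15 2024

Gaps: 30, 31, 31, 29, 31, 30 days — not constant. Every event is on the 15th of the month.
Pattern: the 15th of each month.
Next: June 2024 → Sat Jun 15 2024.
Next: July 2024 → Mon Jul 15 2024.
August 2024: Thu Aug 15 2024.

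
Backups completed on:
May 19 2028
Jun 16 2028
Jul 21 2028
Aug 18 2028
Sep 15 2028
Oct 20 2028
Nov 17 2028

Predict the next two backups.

Gaps: 28, 35, 28, 28, 35, 28 days — a mix of 28 and 35. Every date is a Friday.
Each is the 3rd Friday of its month.
December 2028 — 3rd Friday is Dec 15 2028.
3rd Friday of January 2029: Jan 19 2029.

Dec 15 2028, Jan 19 2029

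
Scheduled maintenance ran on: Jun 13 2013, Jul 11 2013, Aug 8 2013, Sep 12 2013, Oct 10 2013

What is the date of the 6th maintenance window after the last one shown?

These are Thursdays at 28- or 35-day spacing (28, 28, 35, 28).
The pattern: 2nd Thursday of the month.
November 2013 — 2nd Thursday is Nov 14 2013.
2nd Thursday of December 2013: Dec 12 2013.
2nd Thursday of January 2014: Jan 9 2014.
February 2014 — 2nd Thursday is Feb 13 2014.
March 2014 — 2nd Thursday is Mar 13 2014.
2nd Thursday of April 2014: Apr 10 2014.

Apr 10 2014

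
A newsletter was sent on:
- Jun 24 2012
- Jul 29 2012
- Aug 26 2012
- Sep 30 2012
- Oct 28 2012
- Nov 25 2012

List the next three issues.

These are Sundays with 35, 28, 35, 28, 28-day gaps.
Each is the final Sunday of its month — Jul 29 2012 is past the 28th, so '4th Sunday' doesn't fit.
Last Sunday of December 2012: Dec 30 2012.
Last Sunday of January 2013: Jan 27 2013.
February 2013 ends with Sunday Feb 24 2013.

Dec 30 2012, Jan 27 2013, Feb 24 2013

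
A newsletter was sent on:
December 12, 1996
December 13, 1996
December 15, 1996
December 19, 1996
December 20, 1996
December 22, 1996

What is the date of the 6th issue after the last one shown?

Every event lands on a Thursday or Friday or Sunday (gaps cycle 1, 2, 4, 1, 2).
So the schedule is: every Thursday, Friday and Sunday.
Next Thursday: December 26, 1996.
Next Friday: December 27, 1996.
The following Sunday is December 29, 1996.
The following Thursday is January 2, 1997.
Next Friday: January 3, 1997.
The following Sunday is January 5, 1997.

January 5, 1997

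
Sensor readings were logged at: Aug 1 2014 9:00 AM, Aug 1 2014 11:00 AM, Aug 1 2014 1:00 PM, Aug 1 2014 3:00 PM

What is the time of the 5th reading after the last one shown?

Aug 2 2014 1:00 AM

Gaps: 2, 2, 2 hours — each event is 2 hours after the previous one.
Aug 1 2014 3:00 PM + 2 h = Aug 1 2014 5:00 PM.
Aug 1 2014 5:00 PM + 2 h = Aug 1 2014 7:00 PM.
Aug 1 2014 7:00 PM + 2 h = Aug 1 2014 9:00 PM.
Aug 1 2014 9:00 PM + 2 h = Aug 1 2014 11:00 PM.
Aug 1 2014 11:00 PM + 2 h = Aug 2 2014 1:00 AM.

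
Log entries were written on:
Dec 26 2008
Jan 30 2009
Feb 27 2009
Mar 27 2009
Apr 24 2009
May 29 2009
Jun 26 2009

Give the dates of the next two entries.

Every date is a Friday; gaps 35, 28, 28, 28, 35, 28 days.
Each is the last Friday of its month (at least one falls on the 29th or later, ruling out '4th Friday').
July 2009 ends with Friday Jul 31 2009.
August 2009 ends with Friday Aug 28 2009.

Jul 31 2009, Aug 28 2009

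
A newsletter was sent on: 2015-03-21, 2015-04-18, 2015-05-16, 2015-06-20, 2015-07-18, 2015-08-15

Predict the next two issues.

These are Saturdays at 28- or 35-day spacing (28, 28, 35, 28, 28).
The pattern: 3rd Saturday of the month.
3rd Saturday of September 2015: 2015-09-19.
3rd Saturday of October 2015: 2015-10-17.

2015-09-19, 2015-10-17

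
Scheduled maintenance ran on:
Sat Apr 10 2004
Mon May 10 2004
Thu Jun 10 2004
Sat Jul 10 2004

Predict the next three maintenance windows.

Tue Aug 10 2004, Fri Sep 10 2004, Sun Oct 10 2004

Each date is the 10th; the gaps (30, 31, 30) track the month lengths.
The rule is the 10th of each month.
Next: August 2004 → Tue Aug 10 2004.
Next: September 2004 → Fri Sep 10 2004.
October 2004: Sun Oct 10 2004.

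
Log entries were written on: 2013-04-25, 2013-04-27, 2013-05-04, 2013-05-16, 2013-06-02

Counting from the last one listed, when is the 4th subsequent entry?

Intervals are 2, 7, 12, 17 days — an arithmetic progression with common difference 5.
Next gap: 22 days. 2013-06-02 + 22 days = 2013-06-24.
Next gap: 27 days. 2013-06-24 + 27 days = 2013-07-21.
Next gap: 32 days. 2013-07-21 + 32 days = 2013-08-22.
Next gap: 37 days. 2013-08-22 + 37 days = 2013-09-28.

2013-09-28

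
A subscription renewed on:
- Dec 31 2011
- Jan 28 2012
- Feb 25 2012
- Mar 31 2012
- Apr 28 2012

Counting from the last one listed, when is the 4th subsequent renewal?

Aug 25 2012

These are Saturdays with 28, 28, 35, 28-day gaps.
Each is the final Saturday of its month — Dec 31 2011 is past the 28th, so '4th Saturday' doesn't fit.
May 2012 ends with Saturday May 26 2012.
June 2012 ends with Saturday Jun 30 2012.
July 2012 ends with Saturday Jul 28 2012.
Last Saturday of August 2012: Aug 25 2012.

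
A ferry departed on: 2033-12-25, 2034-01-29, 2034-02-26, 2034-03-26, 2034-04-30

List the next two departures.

All Sundays; the gaps (35, 28, 28, 35) vary with month length.
This is the last Sunday of each month.
May 2034 ends with Sunday 2034-05-28.
June 2034 ends with Sunday 2034-06-25.

2034-05-28, 2034-06-25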